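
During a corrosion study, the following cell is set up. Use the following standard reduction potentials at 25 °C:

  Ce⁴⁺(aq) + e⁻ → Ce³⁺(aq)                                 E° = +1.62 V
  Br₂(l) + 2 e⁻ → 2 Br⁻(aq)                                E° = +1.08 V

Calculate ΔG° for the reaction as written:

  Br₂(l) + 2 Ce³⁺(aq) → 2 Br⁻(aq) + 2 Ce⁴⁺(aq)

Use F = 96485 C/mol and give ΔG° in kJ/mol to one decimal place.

As written, Br₂/Br⁻ is reduced (cathode) and Ce⁴⁺/Ce³⁺ is oxidised (anode), so E°cell = (+1.08) − (+1.62) = -0.54 V.
Balancing electrons gives n = 2.
ΔG° = −nFE° = −(2)(96485)(-0.54) = 104,204 J = +104.2 kJ/mol.

+104.2 kJ/mol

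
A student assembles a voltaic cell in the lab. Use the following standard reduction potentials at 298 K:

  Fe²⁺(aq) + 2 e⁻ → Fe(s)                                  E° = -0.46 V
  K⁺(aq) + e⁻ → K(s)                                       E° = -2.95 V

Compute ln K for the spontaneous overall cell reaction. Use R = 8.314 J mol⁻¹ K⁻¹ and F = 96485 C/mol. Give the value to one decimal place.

193.9

Cathode: Fe²⁺/Fe; anode: K⁺/K. E°cell = (-0.46) − (-2.95) = +2.49 V, with n = 2.
ΔG° = −nFE° = −RT ln K, so ln K = nFE°/(RT) = (2)(96485)(+2.49) / ((8.314)(298)) = 193.938.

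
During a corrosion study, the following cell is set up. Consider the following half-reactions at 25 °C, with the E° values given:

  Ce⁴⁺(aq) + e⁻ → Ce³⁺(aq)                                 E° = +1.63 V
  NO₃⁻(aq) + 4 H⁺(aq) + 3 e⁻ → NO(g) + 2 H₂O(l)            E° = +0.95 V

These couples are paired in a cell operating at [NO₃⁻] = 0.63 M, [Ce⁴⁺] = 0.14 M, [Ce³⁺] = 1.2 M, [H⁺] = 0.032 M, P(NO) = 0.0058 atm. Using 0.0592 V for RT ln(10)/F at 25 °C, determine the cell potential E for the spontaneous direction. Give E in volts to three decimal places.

Ce⁴⁺/Ce³⁺ is the cathode (higher E°), NO₃⁻/NO the anode: E°cell = +1.63 − (+0.95) = +0.68 V, n = 3.
Overall: 3 Ce⁴⁺(aq) + NO(g) + 2 H₂O(l) → 3 Ce³⁺(aq) + NO₃⁻(aq) + 4 H⁺(aq)
Q = [Ce³⁺]^3·[NO₃⁻]·[H⁺]^4 / ([Ce⁴⁺]^3·P(NO)); log Q = -1.144.
E = E° − (0.0592/n) log Q = +0.68 − (0.0592/3)(-1.144) = +0.703 V.

+0.703 V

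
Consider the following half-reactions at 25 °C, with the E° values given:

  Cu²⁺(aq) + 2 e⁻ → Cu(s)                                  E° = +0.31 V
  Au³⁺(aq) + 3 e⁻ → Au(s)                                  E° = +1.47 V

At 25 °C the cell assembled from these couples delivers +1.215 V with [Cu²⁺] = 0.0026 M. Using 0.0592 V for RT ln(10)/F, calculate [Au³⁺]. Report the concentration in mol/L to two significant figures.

Au³⁺/Au is the cathode, Cu²⁺/Cu the anode: E°cell = +1.16 V, n = 6.
Overall reaction: 2 Au³⁺(aq) + 3 Cu(s) → 2 Au(s) + 3 Cu²⁺(aq); Q = [Cu²⁺]^3/[Au³⁺]^2.
From E = E° − (0.0592/n) log Q: log Q = (E° − E)·n/0.0592 = (+1.16 − (+1.215))·6/0.0592 = -5.5743.
So 2·log[Au³⁺] = 3·log(0.0026) − log Q = -7.7551 − (-5.5743) = -2.1808; log[Au³⁺] = -2.1808 / 2 = -1.0904; [Au³⁺] = 10^(-1.0904) ≈ 0.081 M.

0.081 M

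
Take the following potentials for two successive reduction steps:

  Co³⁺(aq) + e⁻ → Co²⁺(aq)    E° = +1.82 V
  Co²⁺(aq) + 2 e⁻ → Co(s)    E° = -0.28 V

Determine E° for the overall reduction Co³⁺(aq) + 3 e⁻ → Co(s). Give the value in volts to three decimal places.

Since ΔG° = −nFE° is additive over sequential reductions, n₃E°₃ = n₁E°₁ + n₂E°₂.
E°₃ = (1×+1.82 + 2×-0.28) / 3 = (+1.260) / 3 = +0.420 V.

+0.420 V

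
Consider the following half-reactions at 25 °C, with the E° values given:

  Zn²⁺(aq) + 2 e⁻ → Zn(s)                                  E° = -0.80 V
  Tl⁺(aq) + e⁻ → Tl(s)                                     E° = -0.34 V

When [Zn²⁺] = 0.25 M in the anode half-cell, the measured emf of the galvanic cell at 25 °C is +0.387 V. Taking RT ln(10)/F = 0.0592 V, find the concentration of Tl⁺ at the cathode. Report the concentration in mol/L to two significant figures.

Tl⁺/Tl is the cathode, Zn²⁺/Zn the anode: E°cell = +0.46 V, n = 2.
Overall reaction: 2 Tl⁺(aq) + Zn(s) → 2 Tl(s) + Zn²⁺(aq); Q = [Zn²⁺]^1/[Tl⁺]^2.
From E = E° − (0.0592/n) log Q: log Q = (E° − E)·n/0.0592 = (+0.46 − (+0.387))·2/0.0592 = 2.4662.
So 2·log[Tl⁺] = 1·log(0.25) − log Q = -0.6021 − (2.4662) = -3.0683; log[Tl⁺] = -3.0683 / 2 = -1.5341; [Tl⁺] = 10^(-1.5341) ≈ 0.029 M.

0.029 M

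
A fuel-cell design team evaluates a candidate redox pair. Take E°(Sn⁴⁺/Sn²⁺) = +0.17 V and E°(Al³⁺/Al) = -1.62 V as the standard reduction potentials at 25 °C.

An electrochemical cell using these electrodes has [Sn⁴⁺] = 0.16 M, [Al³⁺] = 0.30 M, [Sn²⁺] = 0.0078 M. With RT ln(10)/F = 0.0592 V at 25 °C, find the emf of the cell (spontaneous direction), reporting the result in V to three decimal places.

+1.839 V

Sn⁴⁺/Sn²⁺ is the cathode (higher E°), Al³⁺/Al the anode: E°cell = +0.17 − (-1.62) = +1.79 V, n = 6.
Overall: 3 Sn⁴⁺(aq) + 2 Al(s) → 3 Sn²⁺(aq) + 2 Al³⁺(aq)
Q = [Sn²⁺]^3·[Al³⁺]^2 / ([Sn⁴⁺]^3); log Q = -4.982.
E = E° − (0.0592/n) log Q = +1.79 − (0.0592/6)(-4.982) = +1.839 V.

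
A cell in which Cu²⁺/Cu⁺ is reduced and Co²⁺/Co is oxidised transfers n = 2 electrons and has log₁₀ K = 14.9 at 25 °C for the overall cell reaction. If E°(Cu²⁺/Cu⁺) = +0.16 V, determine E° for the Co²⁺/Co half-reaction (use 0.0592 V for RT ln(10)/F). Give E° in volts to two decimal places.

E°cell = (0.0592/n)·log K = (0.0592/2)(14.9) = +0.441 V.
Since Cu²⁺/Cu⁺ is the cathode and Co²⁺/Co the anode, E°cell = E°(Cu²⁺/Cu⁺) − E°(Co²⁺/Co).
So E°(Co²⁺/Co) = E°(Cu²⁺/Cu⁺) − E°cell = (+0.16) − (+0.441) = -0.28 V.

-0.28 V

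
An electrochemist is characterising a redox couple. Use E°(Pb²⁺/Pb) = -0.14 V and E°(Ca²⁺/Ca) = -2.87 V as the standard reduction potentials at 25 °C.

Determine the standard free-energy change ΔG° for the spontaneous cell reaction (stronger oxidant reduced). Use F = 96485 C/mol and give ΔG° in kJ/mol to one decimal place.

Pb²⁺/Pb (E° = -0.14 V) is the cathode; Ca²⁺/Ca (E° = -2.87 V) is the anode, so E°cell = +2.73 V.
Balancing electrons gives n = 2 (lcm of 2 and 2).
ΔG° = −nFE° = −(2)(96485)(+2.73) = -526,808 J = -526.8 kJ/mol.

-526.8 kJ/mol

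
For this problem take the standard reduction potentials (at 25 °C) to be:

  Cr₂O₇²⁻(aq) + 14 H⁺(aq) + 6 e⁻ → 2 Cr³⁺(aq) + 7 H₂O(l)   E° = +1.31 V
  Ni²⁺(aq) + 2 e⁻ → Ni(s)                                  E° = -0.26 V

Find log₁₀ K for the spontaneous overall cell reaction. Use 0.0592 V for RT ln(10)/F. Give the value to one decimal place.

Cathode: Cr₂O₇²⁻/Cr³⁺; anode: Ni²⁺/Ni. E°cell = +1.57 V, n = 6.
log K = nE°cell / 0.0592 = (6)(+1.57) / 0.0592 = 159.1.

159.1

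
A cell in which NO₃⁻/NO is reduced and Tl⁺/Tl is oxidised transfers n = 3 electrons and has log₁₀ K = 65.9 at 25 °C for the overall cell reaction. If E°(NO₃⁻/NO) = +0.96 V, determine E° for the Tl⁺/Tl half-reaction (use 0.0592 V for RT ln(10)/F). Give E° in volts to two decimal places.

-0.34 V

E°cell = (0.0592/n)·log K = (0.0592/3)(65.9) = +1.300 V.
Since NO₃⁻/NO is the cathode and Tl⁺/Tl the anode, E°cell = E°(NO₃⁻/NO) − E°(Tl⁺/Tl).
So E°(Tl⁺/Tl) = E°(NO₃⁻/NO) − E°cell = (+0.96) − (+1.300) = -0.34 V.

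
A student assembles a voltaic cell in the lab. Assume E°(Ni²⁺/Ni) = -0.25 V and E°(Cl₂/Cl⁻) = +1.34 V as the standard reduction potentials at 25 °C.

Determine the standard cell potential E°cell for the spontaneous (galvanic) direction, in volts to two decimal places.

The Cl₂/Cl⁻ couple has the higher reduction potential, so it is the cathode; Ni²⁺/Ni is oxidised at the anode.
E°cell = E°(cathode) − E°(anode) = (+1.34) − (-0.25) = +1.59 V.

+1.59 V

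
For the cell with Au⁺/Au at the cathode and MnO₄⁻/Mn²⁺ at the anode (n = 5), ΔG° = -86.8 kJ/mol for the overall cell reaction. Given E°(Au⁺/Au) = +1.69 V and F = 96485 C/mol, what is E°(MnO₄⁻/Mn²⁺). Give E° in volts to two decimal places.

E°cell = −ΔG°/(nF) = −(-86.8×10³)/((5)(96485)) = +0.180 V.
Since Au⁺/Au is the cathode and MnO₄⁻/Mn²⁺ the anode, E°cell = E°(Au⁺/Au) − E°(MnO₄⁻/Mn²⁺).
So E°(MnO₄⁻/Mn²⁺) = E°(Au⁺/Au) − E°cell = (+1.69) − (+0.180) = +1.51 V.

+1.51 V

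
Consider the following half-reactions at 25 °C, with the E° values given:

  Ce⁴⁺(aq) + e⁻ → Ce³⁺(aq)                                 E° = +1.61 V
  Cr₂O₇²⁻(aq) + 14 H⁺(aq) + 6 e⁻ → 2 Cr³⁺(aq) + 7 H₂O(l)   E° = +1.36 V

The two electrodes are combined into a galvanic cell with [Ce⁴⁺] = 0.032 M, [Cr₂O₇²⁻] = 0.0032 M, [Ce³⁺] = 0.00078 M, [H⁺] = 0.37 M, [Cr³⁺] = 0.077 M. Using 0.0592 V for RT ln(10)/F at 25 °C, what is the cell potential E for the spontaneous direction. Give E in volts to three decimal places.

Ce⁴⁺/Ce³⁺ is the cathode (higher E°), Cr₂O₇²⁻/Cr³⁺ the anode: E°cell = +1.61 − (+1.36) = +0.25 V, n = 6.
Overall: 6 Ce⁴⁺(aq) + 2 Cr³⁺(aq) + 7 H₂O(l) → 6 Ce³⁺(aq) + Cr₂O₇²⁻(aq) + 14 H⁺(aq)
Q = [Ce³⁺]^6·[Cr₂O₇²⁻]·[H⁺]^14 / ([Ce⁴⁺]^6·[Cr³⁺]^2); log Q = -15.991.
E = E° − (0.0592/n) log Q = +0.25 − (0.0592/6)(-15.991) = +0.408 V.

+0.408 V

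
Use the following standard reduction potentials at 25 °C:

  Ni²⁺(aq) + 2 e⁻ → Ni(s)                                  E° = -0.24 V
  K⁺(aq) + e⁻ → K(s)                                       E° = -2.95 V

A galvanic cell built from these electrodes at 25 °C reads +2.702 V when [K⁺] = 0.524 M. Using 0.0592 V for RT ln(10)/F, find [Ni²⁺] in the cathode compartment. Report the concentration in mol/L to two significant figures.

0.15 M

Ni²⁺/Ni is the cathode, K⁺/K the anode: E°cell = +2.71 V, n = 2.
Overall reaction: Ni²⁺(aq) + 2 K(s) → Ni(s) + 2 K⁺(aq); Q = [K⁺]^2/[Ni²⁺]^1.
From E = E° − (0.0592/n) log Q: log Q = (E° − E)·n/0.0592 = (+2.71 − (+2.702))·2/0.0592 = 0.2703.
So 1·log[Ni²⁺] = 2·log(0.524) − log Q = -0.5613 − (0.2703) = -0.8316; [Ni²⁺] = 10^(-0.8316) ≈ 0.15 M.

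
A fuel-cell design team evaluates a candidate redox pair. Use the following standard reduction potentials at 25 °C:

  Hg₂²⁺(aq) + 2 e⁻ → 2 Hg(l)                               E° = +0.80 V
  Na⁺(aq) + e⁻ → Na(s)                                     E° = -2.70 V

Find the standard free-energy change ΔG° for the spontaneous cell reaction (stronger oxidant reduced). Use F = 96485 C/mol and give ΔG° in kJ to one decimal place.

Hg₂²⁺/Hg (E° = +0.80 V) is the cathode; Na⁺/Na (E° = -2.70 V) is the anode, so E°cell = +3.50 V.
Balancing electrons gives n = 2 (lcm of 2 and 1).
ΔG° = −nFE° = −(2)(96485)(+3.50) = -675,395 J = -675.4 kJ.

-675.4 kJ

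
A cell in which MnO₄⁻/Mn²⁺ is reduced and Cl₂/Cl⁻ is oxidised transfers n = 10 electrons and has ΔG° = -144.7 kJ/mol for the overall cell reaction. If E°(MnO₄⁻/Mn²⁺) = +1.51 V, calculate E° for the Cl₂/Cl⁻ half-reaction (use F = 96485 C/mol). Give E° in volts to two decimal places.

+1.36 V

E°cell = −ΔG°/(nF) = −(-144.7×10³)/((10)(96485)) = +0.150 V.
Since MnO₄⁻/Mn²⁺ is the cathode and Cl₂/Cl⁻ the anode, E°cell = E°(MnO₄⁻/Mn²⁺) − E°(Cl₂/Cl⁻).
So E°(Cl₂/Cl⁻) = E°(MnO₄⁻/Mn²⁺) − E°cell = (+1.51) − (+0.150) = +1.36 V.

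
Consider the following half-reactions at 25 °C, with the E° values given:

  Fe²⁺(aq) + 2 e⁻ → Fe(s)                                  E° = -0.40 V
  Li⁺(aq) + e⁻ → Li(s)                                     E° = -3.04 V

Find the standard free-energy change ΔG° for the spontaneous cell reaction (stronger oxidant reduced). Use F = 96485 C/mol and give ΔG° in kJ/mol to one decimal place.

Fe²⁺/Fe (E° = -0.40 V) is the cathode; Li⁺/Li (E° = -3.04 V) is the anode, so E°cell = +2.64 V.
Balancing electrons gives n = 2 (lcm of 2 and 1).
ΔG° = −nFE° = −(2)(96485)(+2.64) = -509,441 J = -509.4 kJ/mol.

-509.4 kJ/mol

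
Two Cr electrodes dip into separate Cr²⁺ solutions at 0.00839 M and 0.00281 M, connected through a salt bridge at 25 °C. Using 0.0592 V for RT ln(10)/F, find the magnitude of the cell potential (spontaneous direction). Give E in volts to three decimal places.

+0.014 V

For a concentration cell E°cell = 0. The 0.00839 M side is the cathode (reduction is favoured where [Cr²⁺] is higher).
With n = 2, E = −(0.0592/2) log([Cr²⁺]ₐₙ/[Cr²⁺]꜀ₐₜ) = −(0.0592/2) log(0.00281/0.00839) = −(0.0592/2)(-0.475) = +0.014 V.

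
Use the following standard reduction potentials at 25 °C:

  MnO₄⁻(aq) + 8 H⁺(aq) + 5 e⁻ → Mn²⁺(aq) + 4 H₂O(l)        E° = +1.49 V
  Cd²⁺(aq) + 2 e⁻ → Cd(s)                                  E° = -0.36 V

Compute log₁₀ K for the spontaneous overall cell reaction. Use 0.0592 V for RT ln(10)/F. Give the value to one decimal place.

312.5

Cathode: MnO₄⁻/Mn²⁺; anode: Cd²⁺/Cd. E°cell = +1.85 V, n = 10.
log K = nE°cell / 0.0592 = (10)(+1.85) / 0.0592 = 312.5.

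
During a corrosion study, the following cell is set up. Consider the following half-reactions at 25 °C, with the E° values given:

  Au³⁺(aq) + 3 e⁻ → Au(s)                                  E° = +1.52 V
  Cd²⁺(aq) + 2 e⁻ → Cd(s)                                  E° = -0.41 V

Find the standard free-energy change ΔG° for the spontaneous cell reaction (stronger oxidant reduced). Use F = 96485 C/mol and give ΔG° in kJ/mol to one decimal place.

-1117.3 kJ/mol

Au³⁺/Au (E° = +1.52 V) is the cathode; Cd²⁺/Cd (E° = -0.41 V) is the anode, so E°cell = +1.93 V.
Balancing electrons gives n = 6 (lcm of 3 and 2).
ΔG° = −nFE° = −(6)(96485)(+1.93) = -1,117,296 J = -1117.3 kJ/mol.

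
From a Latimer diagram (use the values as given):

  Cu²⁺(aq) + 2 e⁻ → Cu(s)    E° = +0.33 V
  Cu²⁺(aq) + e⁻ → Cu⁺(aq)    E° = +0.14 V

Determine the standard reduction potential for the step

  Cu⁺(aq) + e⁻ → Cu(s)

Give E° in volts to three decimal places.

Sequential free energies add, so n₃E°₃ = n₁E°₁ + n₂E°₂.
With n₃ = 2, and the known step contributing 1×(+0.14) V, the unknown satisfies 1·E° = 2×(+0.33) − 1×(+0.14) = +0.520.
E° = +0.520 / 1 = +0.520 V.

+0.520 V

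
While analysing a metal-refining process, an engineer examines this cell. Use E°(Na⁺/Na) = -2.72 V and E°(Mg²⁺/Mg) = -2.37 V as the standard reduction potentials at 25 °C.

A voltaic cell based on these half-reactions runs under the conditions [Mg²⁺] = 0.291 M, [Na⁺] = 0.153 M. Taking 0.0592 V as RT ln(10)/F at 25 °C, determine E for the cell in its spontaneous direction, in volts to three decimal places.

+0.382 V

Mg²⁺/Mg is the cathode (higher E°), Na⁺/Na the anode: E°cell = -2.37 − (-2.72) = +0.35 V, n = 2.
Overall: Mg²⁺(aq) + 2 Na(s) → Mg(s) + 2 Na⁺(aq)
Q = [Na⁺]^2 / ([Mg²⁺]); log Q = -1.095.
E = E° − (0.0592/n) log Q = +0.35 − (0.0592/2)(-1.095) = +0.382 V.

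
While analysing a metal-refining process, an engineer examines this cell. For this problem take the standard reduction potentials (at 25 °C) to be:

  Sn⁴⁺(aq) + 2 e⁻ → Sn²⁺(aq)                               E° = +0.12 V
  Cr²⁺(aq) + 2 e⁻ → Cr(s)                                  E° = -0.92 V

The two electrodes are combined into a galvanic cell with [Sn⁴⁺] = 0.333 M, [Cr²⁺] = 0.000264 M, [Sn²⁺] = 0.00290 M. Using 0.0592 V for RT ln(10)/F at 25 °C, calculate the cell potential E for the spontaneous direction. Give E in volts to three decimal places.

+1.207 V

Sn⁴⁺/Sn²⁺ is the cathode (higher E°), Cr²⁺/Cr the anode: E°cell = +0.12 − (-0.92) = +1.04 V, n = 2.
Overall: Sn⁴⁺(aq) + Cr(s) → Sn²⁺(aq) + Cr²⁺(aq)
Q = [Sn²⁺]·[Cr²⁺] / ([Sn⁴⁺]); log Q = -5.638.
E = E° − (0.0592/n) log Q = +1.04 − (0.0592/2)(-5.638) = +1.207 V.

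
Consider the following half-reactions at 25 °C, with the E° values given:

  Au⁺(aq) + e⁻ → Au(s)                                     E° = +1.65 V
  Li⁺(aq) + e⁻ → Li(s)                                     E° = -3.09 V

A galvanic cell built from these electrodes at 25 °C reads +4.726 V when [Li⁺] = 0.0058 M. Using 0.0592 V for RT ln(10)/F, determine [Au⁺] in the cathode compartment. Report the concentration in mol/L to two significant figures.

Au⁺/Au is the cathode, Li⁺/Li the anode: E°cell = +4.74 V, n = 1.
Overall reaction: Au⁺(aq) + Li(s) → Au(s) + Li⁺(aq); Q = [Li⁺]^1/[Au⁺]^1.
From E = E° − (0.0592/n) log Q: log Q = (E° − E)·n/0.0592 = (+4.74 − (+4.726))·1/0.0592 = 0.2365.
So 1·log[Au⁺] = 1·log(0.0058) − log Q = -2.2366 − (0.2365) = -2.4731; [Au⁺] = 10^(-2.4731) ≈ 0.0034 M.

0.0034 M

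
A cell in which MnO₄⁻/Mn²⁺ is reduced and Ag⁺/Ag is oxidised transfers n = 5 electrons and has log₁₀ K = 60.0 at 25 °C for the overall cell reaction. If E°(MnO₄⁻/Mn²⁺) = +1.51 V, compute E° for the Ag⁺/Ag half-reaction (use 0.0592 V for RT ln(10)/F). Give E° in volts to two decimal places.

+0.80 V

E°cell = (0.0592/n)·log K = (0.0592/5)(60.0) = +0.710 V.
Since MnO₄⁻/Mn²⁺ is the cathode and Ag⁺/Ag the anode, E°cell = E°(MnO₄⁻/Mn²⁺) − E°(Ag⁺/Ag).
So E°(Ag⁺/Ag) = E°(MnO₄⁻/Mn²⁺) − E°cell = (+1.51) − (+0.710) = +0.80 V.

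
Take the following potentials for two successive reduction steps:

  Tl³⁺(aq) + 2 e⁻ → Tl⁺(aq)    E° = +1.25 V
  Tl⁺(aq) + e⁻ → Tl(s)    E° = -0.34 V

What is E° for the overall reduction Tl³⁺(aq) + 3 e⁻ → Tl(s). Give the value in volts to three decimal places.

Adding the free-energy changes (−nFE°) of the two steps gives −n₃FE°₃ = −n₁FE°₁ − n₂FE°₂.
E°₃ = (2×+1.25 + 1×-0.34) / 3 = (+2.160) / 3 = +0.720 V.

+0.720 V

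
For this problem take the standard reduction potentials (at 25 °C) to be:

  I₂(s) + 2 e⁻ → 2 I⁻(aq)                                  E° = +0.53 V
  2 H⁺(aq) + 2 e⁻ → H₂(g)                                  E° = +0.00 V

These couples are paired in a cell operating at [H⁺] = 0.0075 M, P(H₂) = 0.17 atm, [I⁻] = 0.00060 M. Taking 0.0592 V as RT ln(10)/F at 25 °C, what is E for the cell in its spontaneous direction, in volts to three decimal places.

+0.824 V

I₂/I⁻ is the cathode (higher E°), H⁺/H₂ the anode: E°cell = +0.53 − (+0.00) = +0.53 V, n = 2.
Overall: I₂(s) + H₂(g) → 2 I⁻(aq) + 2 H⁺(aq)
Q = [I⁻]^2·[H⁺]^2 / (P(H₂)); log Q = -9.924.
E = E° − (0.0592/n) log Q = +0.53 − (0.0592/2)(-9.924) = +0.824 V.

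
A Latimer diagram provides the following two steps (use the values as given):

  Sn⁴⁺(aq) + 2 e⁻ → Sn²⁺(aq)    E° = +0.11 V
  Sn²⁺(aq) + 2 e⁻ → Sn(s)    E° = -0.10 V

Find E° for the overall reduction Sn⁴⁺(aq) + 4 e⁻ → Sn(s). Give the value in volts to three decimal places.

+0.005 V

Since ΔG° = −nFE° is additive over sequential reductions, n₃E°₃ = n₁E°₁ + n₂E°₂.
E°₃ = (2×+0.11 + 2×-0.10) / 4 = (+0.020) / 4 = +0.005 V.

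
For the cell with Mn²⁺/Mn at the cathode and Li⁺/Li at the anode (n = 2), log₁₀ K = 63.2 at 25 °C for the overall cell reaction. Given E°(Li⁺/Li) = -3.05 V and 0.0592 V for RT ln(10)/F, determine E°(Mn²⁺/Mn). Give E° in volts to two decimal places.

-1.18 V

E°cell = (0.0592/n)·log K = (0.0592/2)(63.2) = +1.871 V.
Since Mn²⁺/Mn is the cathode and Li⁺/Li the anode, E°cell = E°(Mn²⁺/Mn) − E°(Li⁺/Li).
So E°(Mn²⁺/Mn) = E°cell + E°(Li⁺/Li) = +1.871 + (-3.05) = -1.18 V.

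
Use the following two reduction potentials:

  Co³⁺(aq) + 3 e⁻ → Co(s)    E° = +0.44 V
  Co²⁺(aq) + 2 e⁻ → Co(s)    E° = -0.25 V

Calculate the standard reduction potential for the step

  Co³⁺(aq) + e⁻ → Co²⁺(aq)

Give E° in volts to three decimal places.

Sequential free energies add, so n₃E°₃ = n₁E°₁ + n₂E°₂.
With n₃ = 3, and the known step contributing 2×(-0.25) V, the unknown satisfies 1·E° = 3×(+0.44) − 2×(-0.25) = +1.820.
E° = +1.820 / 1 = +1.820 V.

+1.820 V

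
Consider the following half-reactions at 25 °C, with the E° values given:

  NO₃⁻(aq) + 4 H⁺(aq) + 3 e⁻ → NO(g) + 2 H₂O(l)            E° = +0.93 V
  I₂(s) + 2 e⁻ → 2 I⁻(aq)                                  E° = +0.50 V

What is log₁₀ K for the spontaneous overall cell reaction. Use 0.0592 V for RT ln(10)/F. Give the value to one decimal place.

43.6

Cathode: NO₃⁻/NO; anode: I₂/I⁻. E°cell = +0.43 V, n = 6.
log K = nE°cell / 0.0592 = (6)(+0.43) / 0.0592 = 43.6.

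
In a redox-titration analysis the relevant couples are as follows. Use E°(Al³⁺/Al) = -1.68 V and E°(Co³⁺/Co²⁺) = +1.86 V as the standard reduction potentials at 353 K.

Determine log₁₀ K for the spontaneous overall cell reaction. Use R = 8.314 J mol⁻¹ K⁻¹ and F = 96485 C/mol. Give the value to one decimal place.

Cathode: Co³⁺/Co²⁺; anode: Al³⁺/Al. E°cell = (+1.86) − (-1.68) = +3.54 V, with n = 3.
ΔG° = −nFE° = −RT ln K, so ln K = nFE°/(RT) = (3)(96485)(+3.54) / ((8.314)(353)) = 349.140.
log₁₀ K = 349.140 / ln 10 = 151.6.

151.6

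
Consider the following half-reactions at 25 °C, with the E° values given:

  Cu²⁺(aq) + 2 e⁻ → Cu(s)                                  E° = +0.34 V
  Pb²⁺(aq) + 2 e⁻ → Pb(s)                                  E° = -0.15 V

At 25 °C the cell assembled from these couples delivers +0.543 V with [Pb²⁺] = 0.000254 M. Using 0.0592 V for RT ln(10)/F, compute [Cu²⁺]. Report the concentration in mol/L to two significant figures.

Cu²⁺/Cu is the cathode, Pb²⁺/Pb the anode: E°cell = +0.49 V, n = 2.
Overall reaction: Cu²⁺(aq) + Pb(s) → Cu(s) + Pb²⁺(aq); Q = [Pb²⁺]^1/[Cu²⁺]^1.
From E = E° − (0.0592/n) log Q: log Q = (E° − E)·n/0.0592 = (+0.49 − (+0.543))·2/0.0592 = -1.7905.
So 1·log[Cu²⁺] = 1·log(0.000254) − log Q = -3.5952 − (-1.7905) = -1.8047; [Cu²⁺] = 10^(-1.8047) ≈ 0.016 M.

0.016 M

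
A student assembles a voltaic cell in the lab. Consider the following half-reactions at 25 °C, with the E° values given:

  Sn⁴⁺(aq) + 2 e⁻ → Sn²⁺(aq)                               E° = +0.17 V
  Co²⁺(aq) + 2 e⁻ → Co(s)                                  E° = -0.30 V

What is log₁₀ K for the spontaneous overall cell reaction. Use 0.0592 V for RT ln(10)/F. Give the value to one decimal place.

15.9

Cathode: Sn⁴⁺/Sn²⁺; anode: Co²⁺/Co. E°cell = +0.47 V, n = 2.
log K = nE°cell / 0.0592 = (2)(+0.47) / 0.0592 = 15.9.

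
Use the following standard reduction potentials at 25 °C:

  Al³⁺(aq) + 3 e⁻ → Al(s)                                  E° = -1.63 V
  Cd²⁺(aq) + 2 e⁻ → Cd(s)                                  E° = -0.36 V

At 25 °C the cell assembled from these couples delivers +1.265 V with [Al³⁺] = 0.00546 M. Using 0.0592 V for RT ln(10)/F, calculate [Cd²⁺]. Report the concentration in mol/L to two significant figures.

Cd²⁺/Cd is the cathode, Al³⁺/Al the anode: E°cell = +1.27 V, n = 6.
Overall reaction: 3 Cd²⁺(aq) + 2 Al(s) → 3 Cd(s) + 2 Al³⁺(aq); Q = [Al³⁺]^2/[Cd²⁺]^3.
From E = E° − (0.0592/n) log Q: log Q = (E° − E)·n/0.0592 = (+1.27 − (+1.265))·6/0.0592 = 0.5068.
So 3·log[Cd²⁺] = 2·log(0.00546) − log Q = -4.5256 − (0.5068) = -5.0324; log[Cd²⁺] = -5.0324 / 3 = -1.6775; [Cd²⁺] = 10^(-1.6775) ≈ 0.021 M.

0.021 M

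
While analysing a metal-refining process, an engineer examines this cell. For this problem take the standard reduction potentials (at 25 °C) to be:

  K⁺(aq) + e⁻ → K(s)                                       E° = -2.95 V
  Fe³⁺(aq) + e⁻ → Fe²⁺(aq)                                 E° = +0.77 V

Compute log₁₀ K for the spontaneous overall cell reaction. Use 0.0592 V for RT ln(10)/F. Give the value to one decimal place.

Cathode: Fe³⁺/Fe²⁺; anode: K⁺/K. E°cell = +3.72 V, n = 1.
log K = nE°cell / 0.0592 = (1)(+3.72) / 0.0592 = 62.8.

62.8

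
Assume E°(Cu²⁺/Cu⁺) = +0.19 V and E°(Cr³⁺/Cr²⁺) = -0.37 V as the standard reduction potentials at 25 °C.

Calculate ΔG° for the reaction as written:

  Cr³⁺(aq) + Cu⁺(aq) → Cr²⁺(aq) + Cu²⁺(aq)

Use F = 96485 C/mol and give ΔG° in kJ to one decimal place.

As written, Cr³⁺/Cr²⁺ is reduced (cathode) and Cu²⁺/Cu⁺ is oxidised (anode), so E°cell = (-0.37) − (+0.19) = -0.56 V.
Balancing electrons gives n = 1.
ΔG° = −nFE° = −(1)(96485)(-0.56) = 54,032 J = +54.0 kJ.

+54.0 kJ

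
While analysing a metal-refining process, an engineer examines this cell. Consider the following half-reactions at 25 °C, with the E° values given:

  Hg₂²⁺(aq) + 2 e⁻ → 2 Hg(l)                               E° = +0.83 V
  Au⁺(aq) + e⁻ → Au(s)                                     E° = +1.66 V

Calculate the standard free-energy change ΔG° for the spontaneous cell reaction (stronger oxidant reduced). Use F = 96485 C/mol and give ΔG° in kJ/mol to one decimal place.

-160.2 kJ/mol

Au⁺/Au (E° = +1.66 V) is the cathode; Hg₂²⁺/Hg (E° = +0.83 V) is the anode, so E°cell = +0.83 V.
Balancing electrons gives n = 2 (lcm of 1 and 2).
ΔG° = −nFE° = −(2)(96485)(+0.83) = -160,165 J = -160.2 kJ/mol.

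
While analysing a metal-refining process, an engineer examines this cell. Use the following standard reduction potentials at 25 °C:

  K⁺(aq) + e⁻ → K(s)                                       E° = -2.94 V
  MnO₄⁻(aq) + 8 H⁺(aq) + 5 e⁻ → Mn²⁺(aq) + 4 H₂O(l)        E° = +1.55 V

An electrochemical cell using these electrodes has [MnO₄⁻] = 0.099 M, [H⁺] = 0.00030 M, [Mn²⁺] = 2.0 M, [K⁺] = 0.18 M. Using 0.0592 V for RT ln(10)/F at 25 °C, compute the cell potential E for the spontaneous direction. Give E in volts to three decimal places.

MnO₄⁻/Mn²⁺ is the cathode (higher E°), K⁺/K the anode: E°cell = +1.55 − (-2.94) = +4.49 V, n = 5.
Overall: MnO₄⁻(aq) + 8 H⁺(aq) + 5 K(s) → Mn²⁺(aq) + 4 H₂O(l) + 5 K⁺(aq)
Q = [Mn²⁺]·[K⁺]^5 / ([MnO₄⁻]·[H⁺]^8); log Q = 25.765.
E = E° − (0.0592/n) log Q = +4.49 − (0.0592/5)(25.765) = +4.185 V.

+4.185 V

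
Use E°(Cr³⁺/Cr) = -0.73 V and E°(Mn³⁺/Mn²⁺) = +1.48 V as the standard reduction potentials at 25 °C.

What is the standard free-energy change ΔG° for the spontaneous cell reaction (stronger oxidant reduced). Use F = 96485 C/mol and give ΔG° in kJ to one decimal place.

Mn³⁺/Mn²⁺ (E° = +1.48 V) is the cathode; Cr³⁺/Cr (E° = -0.73 V) is the anode, so E°cell = +2.21 V.
Balancing electrons gives n = 3 (lcm of 1 and 3).
ΔG° = −nFE° = −(3)(96485)(+2.21) = -639,696 J = -639.7 kJ.

-639.7 kJ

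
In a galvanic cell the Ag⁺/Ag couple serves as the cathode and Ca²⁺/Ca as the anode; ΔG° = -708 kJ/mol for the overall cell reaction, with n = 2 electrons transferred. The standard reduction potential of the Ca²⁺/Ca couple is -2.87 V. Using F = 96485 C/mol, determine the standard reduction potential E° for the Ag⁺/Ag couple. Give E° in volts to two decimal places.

E°cell = −ΔG°/(nF) = −(-708×10³)/((2)(96485)) = +3.669 V.
Since Ag⁺/Ag is the cathode and Ca²⁺/Ca the anode, E°cell = E°(Ag⁺/Ag) − E°(Ca²⁺/Ca).
So E°(Ag⁺/Ag) = E°cell + E°(Ca²⁺/Ca) = +3.669 + (-2.87) = +0.80 V.

+0.80 V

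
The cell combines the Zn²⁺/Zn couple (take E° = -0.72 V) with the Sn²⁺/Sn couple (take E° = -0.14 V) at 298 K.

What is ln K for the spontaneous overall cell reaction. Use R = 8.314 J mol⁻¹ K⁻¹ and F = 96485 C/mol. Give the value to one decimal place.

45.2

Cathode: Sn²⁺/Sn; anode: Zn²⁺/Zn. E°cell = (-0.14) − (-0.72) = +0.58 V, with n = 2.
ΔG° = −nFE° = −RT ln K, so ln K = nFE°/(RT) = (2)(96485)(+0.58) / ((8.314)(298)) = 45.174.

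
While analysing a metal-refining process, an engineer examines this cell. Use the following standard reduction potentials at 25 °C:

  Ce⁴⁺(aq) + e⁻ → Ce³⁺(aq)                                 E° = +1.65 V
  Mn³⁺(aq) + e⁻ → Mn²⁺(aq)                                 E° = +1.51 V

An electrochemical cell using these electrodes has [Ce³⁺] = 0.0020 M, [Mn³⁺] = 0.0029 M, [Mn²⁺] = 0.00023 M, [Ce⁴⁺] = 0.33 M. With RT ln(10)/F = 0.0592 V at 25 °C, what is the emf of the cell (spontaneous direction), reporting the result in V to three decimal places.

+0.206 V

Ce⁴⁺/Ce³⁺ is the cathode (higher E°), Mn³⁺/Mn²⁺ the anode: E°cell = +1.65 − (+1.51) = +0.14 V, n = 1.
Overall: Ce⁴⁺(aq) + Mn²⁺(aq) → Ce³⁺(aq) + Mn³⁺(aq)
Q = [Ce³⁺]·[Mn³⁺] / ([Ce⁴⁺]·[Mn²⁺]); log Q = -1.117.
E = E° − (0.0592/n) log Q = +0.14 − (0.0592/1)(-1.117) = +0.206 V.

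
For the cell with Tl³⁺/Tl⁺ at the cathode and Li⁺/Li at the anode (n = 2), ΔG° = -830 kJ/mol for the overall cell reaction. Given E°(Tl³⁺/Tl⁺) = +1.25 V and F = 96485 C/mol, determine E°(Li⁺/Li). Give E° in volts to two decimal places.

-3.05 V

E°cell = −ΔG°/(nF) = −(-830×10³)/((2)(96485)) = +4.301 V.
Since Tl³⁺/Tl⁺ is the cathode and Li⁺/Li the anode, E°cell = E°(Tl³⁺/Tl⁺) − E°(Li⁺/Li).
So E°(Li⁺/Li) = E°(Tl³⁺/Tl⁺) − E°cell = (+1.25) − (+4.301) = -3.05 V.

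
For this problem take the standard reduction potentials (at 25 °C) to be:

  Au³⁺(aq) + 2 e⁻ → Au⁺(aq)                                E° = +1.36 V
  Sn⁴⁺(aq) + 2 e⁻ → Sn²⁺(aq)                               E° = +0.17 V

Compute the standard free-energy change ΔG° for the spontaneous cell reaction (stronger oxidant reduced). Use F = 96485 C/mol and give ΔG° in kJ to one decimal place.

Au³⁺/Au⁺ (E° = +1.36 V) is the cathode; Sn⁴⁺/Sn²⁺ (E° = +0.17 V) is the anode, so E°cell = +1.19 V.
Balancing electrons gives n = 2 (lcm of 2 and 2).
ΔG° = −nFE° = −(2)(96485)(+1.19) = -229,634 J = -229.6 kJ.

-229.6 kJ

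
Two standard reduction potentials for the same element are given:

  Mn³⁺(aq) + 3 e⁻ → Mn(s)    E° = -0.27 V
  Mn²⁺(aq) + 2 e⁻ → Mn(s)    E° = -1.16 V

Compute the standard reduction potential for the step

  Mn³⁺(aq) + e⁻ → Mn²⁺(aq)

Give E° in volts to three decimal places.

+1.510 V

Sequential free energies add, so n₃E°₃ = n₁E°₁ + n₂E°₂.
With n₃ = 3, and the known step contributing 2×(-1.16) V, the unknown satisfies 1·E° = 3×(-0.27) − 2×(-1.16) = +1.510.
E° = +1.510 / 1 = +1.510 V.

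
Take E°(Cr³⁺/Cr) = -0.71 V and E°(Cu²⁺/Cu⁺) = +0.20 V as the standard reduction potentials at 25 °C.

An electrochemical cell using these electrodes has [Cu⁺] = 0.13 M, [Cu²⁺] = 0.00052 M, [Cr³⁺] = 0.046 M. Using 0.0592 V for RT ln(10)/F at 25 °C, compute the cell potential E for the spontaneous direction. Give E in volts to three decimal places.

Cu²⁺/Cu⁺ is the cathode (higher E°), Cr³⁺/Cr the anode: E°cell = +0.20 − (-0.71) = +0.91 V, n = 3.
Overall: 3 Cu²⁺(aq) + Cr(s) → 3 Cu⁺(aq) + Cr³⁺(aq)
Q = [Cu⁺]^3·[Cr³⁺] / ([Cu²⁺]^3); log Q = 5.857.
E = E° − (0.0592/n) log Q = +0.91 − (0.0592/3)(5.857) = +0.794 V.

+0.794 V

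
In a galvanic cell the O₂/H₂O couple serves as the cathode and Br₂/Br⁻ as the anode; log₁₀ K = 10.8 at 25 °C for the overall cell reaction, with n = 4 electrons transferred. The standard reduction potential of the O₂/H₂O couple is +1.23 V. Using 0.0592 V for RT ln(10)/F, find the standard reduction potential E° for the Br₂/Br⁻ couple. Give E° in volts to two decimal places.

+1.07 V

E°cell = (0.0592/n)·log K = (0.0592/4)(10.8) = +0.160 V.
Since O₂/H₂O is the cathode and Br₂/Br⁻ the anode, E°cell = E°(O₂/H₂O) − E°(Br₂/Br⁻).
So E°(Br₂/Br⁻) = E°(O₂/H₂O) − E°cell = (+1.23) − (+0.160) = +1.07 V.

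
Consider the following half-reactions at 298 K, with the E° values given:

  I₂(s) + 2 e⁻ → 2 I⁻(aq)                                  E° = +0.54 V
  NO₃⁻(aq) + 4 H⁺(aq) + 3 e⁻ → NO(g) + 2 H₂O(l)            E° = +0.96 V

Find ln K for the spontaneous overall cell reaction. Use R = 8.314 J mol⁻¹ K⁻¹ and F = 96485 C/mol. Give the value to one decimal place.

Cathode: NO₃⁻/NO; anode: I₂/I⁻. E°cell = (+0.96) − (+0.54) = +0.42 V, with n = 6.
ΔG° = −nFE° = −RT ln K, so ln K = nFE°/(RT) = (6)(96485)(+0.42) / ((8.314)(298)) = 98.137.

98.1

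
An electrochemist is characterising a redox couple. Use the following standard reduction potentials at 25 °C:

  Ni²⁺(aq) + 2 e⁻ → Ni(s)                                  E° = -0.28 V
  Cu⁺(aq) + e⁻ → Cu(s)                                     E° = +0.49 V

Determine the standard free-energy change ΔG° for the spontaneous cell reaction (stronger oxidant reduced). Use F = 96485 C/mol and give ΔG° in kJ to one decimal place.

Cu⁺/Cu (E° = +0.49 V) is the cathode; Ni²⁺/Ni (E° = -0.28 V) is the anode, so E°cell = +0.77 V.
Balancing electrons gives n = 2 (lcm of 1 and 2).
ΔG° = −nFE° = −(2)(96485)(+0.77) = -148,587 J = -148.6 kJ.

-148.6 kJ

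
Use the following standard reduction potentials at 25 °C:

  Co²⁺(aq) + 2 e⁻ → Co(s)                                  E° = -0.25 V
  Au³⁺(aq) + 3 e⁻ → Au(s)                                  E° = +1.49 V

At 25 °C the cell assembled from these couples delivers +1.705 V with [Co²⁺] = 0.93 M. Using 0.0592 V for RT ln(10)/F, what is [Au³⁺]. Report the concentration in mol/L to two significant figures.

Au³⁺/Au is the cathode, Co²⁺/Co the anode: E°cell = +1.74 V, n = 6.
Overall reaction: 2 Au³⁺(aq) + 3 Co(s) → 2 Au(s) + 3 Co²⁺(aq); Q = [Co²⁺]^3/[Au³⁺]^2.
From E = E° − (0.0592/n) log Q: log Q = (E° − E)·n/0.0592 = (+1.74 − (+1.705))·6/0.0592 = 3.5473.
So 2·log[Au³⁺] = 3·log(0.93) − log Q = -0.0946 − (3.5473) = -3.6419; log[Au³⁺] = -3.6419 / 2 = -1.8210; [Au³⁺] = 10^(-1.8210) ≈ 0.015 M.

0.015 M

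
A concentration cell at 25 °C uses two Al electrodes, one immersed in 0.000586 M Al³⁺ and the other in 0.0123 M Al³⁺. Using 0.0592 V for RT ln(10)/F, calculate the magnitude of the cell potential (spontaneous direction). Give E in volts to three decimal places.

For a concentration cell E°cell = 0. The 0.0123 M side is the cathode (reduction is favoured where [Al³⁺] is higher).
With n = 3, E = −(0.0592/3) log([Al³⁺]ₐₙ/[Al³⁺]꜀ₐₜ) = −(0.0592/3) log(0.000586/0.0123) = −(0.0592/3)(-1.322) = +0.026 V.

+0.026 V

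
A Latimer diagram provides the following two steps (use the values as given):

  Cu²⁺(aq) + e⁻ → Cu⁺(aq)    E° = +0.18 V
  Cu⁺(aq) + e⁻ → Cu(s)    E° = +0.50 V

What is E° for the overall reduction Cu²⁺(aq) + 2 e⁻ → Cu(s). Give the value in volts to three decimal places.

Adding the free-energy changes (−nFE°) of the two steps gives −n₃FE°₃ = −n₁FE°₁ − n₂FE°₂.
E°₃ = (1×+0.18 + 1×+0.50) / 2 = (+0.680) / 2 = +0.340 V.

+0.340 V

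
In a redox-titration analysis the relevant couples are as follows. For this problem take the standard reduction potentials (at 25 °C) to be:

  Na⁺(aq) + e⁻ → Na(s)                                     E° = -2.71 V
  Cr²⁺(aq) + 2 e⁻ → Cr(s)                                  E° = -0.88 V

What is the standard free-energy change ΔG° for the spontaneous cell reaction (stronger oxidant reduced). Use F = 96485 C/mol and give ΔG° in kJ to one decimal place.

-353.1 kJ

Cr²⁺/Cr (E° = -0.88 V) is the cathode; Na⁺/Na (E° = -2.71 V) is the anode, so E°cell = +1.83 V.
Balancing electrons gives n = 2 (lcm of 2 and 1).
ΔG° = −nFE° = −(2)(96485)(+1.83) = -353,135 J = -353.1 kJ.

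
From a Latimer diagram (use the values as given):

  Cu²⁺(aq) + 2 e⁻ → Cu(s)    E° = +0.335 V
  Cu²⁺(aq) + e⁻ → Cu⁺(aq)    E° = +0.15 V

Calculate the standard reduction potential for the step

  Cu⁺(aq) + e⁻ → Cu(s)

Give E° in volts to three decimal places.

Sequential free energies add, so n₃E°₃ = n₁E°₁ + n₂E°₂.
With n₃ = 2, and the known step contributing 1×(+0.15) V, the unknown satisfies 1·E° = 2×(+0.335) − 1×(+0.15) = +0.520.
E° = +0.520 / 1 = +0.520 V.

+0.520 V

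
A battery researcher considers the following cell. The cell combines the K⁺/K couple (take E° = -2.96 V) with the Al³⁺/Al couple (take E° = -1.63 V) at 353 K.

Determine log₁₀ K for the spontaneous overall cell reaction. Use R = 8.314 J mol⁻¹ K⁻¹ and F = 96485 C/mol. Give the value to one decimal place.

57.0

Cathode: Al³⁺/Al; anode: K⁺/K. E°cell = (-1.63) − (-2.96) = +1.33 V, with n = 3.
ΔG° = −nFE° = −RT ln K, so ln K = nFE°/(RT) = (3)(96485)(+1.33) / ((8.314)(353)) = 131.174.
log₁₀ K = 131.174 / ln 10 = 57.0.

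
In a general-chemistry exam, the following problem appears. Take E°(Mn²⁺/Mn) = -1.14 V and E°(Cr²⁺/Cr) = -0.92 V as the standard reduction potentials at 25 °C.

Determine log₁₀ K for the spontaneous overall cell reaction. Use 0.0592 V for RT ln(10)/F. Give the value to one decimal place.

7.4

Cathode: Cr²⁺/Cr; anode: Mn²⁺/Mn. E°cell = +0.22 V, n = 2.
log K = nE°cell / 0.0592 = (2)(+0.22) / 0.0592 = 7.4.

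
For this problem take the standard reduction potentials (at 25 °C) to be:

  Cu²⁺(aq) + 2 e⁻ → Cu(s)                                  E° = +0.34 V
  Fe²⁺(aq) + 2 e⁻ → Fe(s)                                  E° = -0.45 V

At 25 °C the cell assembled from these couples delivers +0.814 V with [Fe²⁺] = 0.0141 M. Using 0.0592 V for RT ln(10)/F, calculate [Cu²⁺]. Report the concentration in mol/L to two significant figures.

Cu²⁺/Cu is the cathode, Fe²⁺/Fe the anode: E°cell = +0.79 V, n = 2.
Overall reaction: Cu²⁺(aq) + Fe(s) → Cu(s) + Fe²⁺(aq); Q = [Fe²⁺]^1/[Cu²⁺]^1.
From E = E° − (0.0592/n) log Q: log Q = (E° − E)·n/0.0592 = (+0.79 − (+0.814))·2/0.0592 = -0.8108.
So 1·log[Cu²⁺] = 1·log(0.0141) − log Q = -1.8508 − (-0.8108) = -1.0400; [Cu²⁺] = 10^(-1.0400) ≈ 0.091 M.

0.091 M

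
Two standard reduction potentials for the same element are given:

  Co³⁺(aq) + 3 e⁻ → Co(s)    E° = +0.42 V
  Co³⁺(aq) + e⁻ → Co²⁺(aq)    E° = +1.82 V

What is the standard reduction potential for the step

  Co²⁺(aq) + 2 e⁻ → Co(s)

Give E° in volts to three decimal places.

Sequential free energies add, so n₃E°₃ = n₁E°₁ + n₂E°₂.
With n₃ = 3, and the known step contributing 1×(+1.82) V, the unknown satisfies 2·E° = 3×(+0.42) − 1×(+1.82) = -0.560.
E° = -0.560 / 2 = -0.280 V.

-0.280 V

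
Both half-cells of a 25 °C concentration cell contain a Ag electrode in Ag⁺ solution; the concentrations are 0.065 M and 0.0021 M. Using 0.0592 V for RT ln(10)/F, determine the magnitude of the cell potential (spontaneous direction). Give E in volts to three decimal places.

+0.088 V

For a concentration cell E°cell = 0. The 0.065 M side is the cathode (reduction is favoured where [Ag⁺] is higher).
With n = 1, E = −(0.0592/1) log([Ag⁺]ₐₙ/[Ag⁺]꜀ₐₜ) = −(0.0592/1) log(0.0021/0.065) = −(0.0592/1)(-1.491) = +0.088 V.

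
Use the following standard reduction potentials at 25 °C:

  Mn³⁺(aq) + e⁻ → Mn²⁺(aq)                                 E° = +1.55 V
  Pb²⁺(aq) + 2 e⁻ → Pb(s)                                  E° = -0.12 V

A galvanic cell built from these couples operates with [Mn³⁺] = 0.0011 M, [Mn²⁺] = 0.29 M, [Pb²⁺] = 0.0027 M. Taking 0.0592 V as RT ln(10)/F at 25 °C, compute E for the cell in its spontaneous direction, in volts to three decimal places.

+1.603 V

Mn³⁺/Mn²⁺ is the cathode (higher E°), Pb²⁺/Pb the anode: E°cell = +1.55 − (-0.12) = +1.67 V, n = 2.
Overall: 2 Mn³⁺(aq) + Pb(s) → 2 Mn²⁺(aq) + Pb²⁺(aq)
Q = [Mn²⁺]^2·[Pb²⁺] / ([Mn³⁺]^2); log Q = 2.273.
E = E° − (0.0592/n) log Q = +1.67 − (0.0592/2)(2.273) = +1.603 V.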